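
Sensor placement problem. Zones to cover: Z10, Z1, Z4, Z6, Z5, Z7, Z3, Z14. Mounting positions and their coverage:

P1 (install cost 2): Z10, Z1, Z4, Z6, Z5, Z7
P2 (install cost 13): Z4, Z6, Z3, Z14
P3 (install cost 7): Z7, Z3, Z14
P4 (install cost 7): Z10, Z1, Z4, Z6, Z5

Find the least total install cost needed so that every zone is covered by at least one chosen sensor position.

P1, P3 cover every zone at install cost 2 + 7 = 9.
Any cover uses at least 2 sensor positions; among all covering selections none totals below 9.

9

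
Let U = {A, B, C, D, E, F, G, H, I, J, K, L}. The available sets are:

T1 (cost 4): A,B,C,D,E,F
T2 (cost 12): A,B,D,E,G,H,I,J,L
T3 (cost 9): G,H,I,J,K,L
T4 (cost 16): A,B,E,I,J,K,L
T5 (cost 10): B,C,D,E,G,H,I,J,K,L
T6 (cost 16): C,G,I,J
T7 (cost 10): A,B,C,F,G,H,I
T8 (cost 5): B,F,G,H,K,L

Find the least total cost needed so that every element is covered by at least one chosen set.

T1, T3 cover every element at cost 4 + 9 = 13.
Any cover uses at least 2 sets; among all covering selections none totals below 13.
Greedy by coverage-per-cost would pick T1, T8, T3 for 18 — worse than the optimum 13.

13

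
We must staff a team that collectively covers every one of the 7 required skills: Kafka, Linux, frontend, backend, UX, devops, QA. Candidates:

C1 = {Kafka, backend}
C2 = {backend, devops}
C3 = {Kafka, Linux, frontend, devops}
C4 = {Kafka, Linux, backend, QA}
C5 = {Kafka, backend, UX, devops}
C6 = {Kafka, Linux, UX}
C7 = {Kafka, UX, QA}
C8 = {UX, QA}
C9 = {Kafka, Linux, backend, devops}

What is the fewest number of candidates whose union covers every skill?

C1, C3, C7 together cover {Kafka, Linux, frontend, backend, UX, devops, QA} — every skill.
No 2 of the 9 candidates cover everything (all 36 pairs fall short), so 3 is minimum.

3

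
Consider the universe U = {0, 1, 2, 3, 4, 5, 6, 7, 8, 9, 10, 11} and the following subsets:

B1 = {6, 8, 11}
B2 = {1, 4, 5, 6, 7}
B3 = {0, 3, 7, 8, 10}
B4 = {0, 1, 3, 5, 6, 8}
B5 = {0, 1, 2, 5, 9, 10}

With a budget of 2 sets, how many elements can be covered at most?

Choosing B1, B5 covers {0, 1, 2, 5, 6, 8, 9, 10, 11} — 9 elements.
No choice of 2 sets does better; here 3, 4, 7 are left uncovered.

9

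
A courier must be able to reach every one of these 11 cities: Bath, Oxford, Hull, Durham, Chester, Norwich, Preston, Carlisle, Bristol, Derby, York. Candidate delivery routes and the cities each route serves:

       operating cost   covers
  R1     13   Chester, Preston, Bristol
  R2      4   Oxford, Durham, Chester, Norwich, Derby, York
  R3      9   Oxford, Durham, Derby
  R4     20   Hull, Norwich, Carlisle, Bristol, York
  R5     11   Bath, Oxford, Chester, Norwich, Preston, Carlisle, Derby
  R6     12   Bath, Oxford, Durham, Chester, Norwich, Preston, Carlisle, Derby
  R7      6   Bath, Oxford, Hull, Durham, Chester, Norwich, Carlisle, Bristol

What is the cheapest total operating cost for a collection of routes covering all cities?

R2, R5, R7 cover every city at operating cost 4 + 11 + 6 = 21.
Any cover uses at least 2 routes; among all covering selections none totals below 21.

21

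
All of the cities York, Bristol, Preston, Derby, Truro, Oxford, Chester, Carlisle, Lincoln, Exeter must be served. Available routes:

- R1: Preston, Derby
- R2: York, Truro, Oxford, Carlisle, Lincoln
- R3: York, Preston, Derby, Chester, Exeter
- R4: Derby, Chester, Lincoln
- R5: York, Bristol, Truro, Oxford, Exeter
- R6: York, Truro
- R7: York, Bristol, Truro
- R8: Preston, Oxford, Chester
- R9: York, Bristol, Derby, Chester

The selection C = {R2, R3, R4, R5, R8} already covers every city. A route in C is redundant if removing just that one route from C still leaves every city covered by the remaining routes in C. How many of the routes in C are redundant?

3

Drop R2: Carlisle uncovered — not redundant.
Drop R3: the rest still cover every city — redundant.
Drop R4: the rest still cover every city — redundant.
Drop R5: Bristol uncovered — not redundant.
Drop R8: the rest still cover every city — redundant.
3 redundant: R3, R4, R8.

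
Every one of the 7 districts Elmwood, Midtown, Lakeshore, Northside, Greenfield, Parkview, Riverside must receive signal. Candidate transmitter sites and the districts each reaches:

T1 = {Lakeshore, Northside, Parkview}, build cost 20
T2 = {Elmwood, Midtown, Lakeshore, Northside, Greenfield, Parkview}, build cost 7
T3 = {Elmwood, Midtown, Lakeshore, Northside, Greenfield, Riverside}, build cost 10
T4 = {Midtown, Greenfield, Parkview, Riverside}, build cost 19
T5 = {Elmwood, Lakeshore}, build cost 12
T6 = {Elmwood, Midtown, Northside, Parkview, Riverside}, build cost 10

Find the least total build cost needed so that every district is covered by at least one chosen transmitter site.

17

T2, T3 cover every district at build cost 7 + 10 = 17.
Any cover uses at least 2 transmitter sites; among all covering selections none totals below 17.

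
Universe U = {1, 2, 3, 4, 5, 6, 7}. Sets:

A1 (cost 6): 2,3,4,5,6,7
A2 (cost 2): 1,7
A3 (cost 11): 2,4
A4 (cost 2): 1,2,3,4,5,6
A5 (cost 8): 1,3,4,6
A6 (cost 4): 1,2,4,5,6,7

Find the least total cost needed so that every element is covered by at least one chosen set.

A2, A4 cover every element at cost 2 + 2 = 4.
Any cover uses at least 2 sets; among all covering selections none totals below 4.

4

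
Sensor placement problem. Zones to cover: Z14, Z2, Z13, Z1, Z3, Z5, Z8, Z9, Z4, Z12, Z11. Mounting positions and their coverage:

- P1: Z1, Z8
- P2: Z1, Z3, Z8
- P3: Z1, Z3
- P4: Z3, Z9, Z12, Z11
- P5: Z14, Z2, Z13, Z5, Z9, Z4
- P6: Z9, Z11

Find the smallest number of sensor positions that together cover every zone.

P1, P4, P5 together cover {Z14, Z2, Z13, Z1, Z3, Z5, Z8, Z9, Z4, Z12, Z11} — every zone.
No 2 of the 6 sensor positions cover everything (all 15 pairs fall short), so 3 is minimum.

3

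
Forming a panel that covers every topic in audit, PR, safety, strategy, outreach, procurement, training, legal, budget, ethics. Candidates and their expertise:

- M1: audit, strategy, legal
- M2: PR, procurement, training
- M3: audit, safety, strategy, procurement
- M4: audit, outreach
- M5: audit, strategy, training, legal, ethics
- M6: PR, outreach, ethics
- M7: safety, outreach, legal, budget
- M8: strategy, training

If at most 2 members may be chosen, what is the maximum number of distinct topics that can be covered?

Choosing M5, M7 covers {audit, safety, strategy, outreach, training, legal, budget, ethics} — 8 topics.
No choice of 2 members does better; here PR, procurement are left uncovered.

8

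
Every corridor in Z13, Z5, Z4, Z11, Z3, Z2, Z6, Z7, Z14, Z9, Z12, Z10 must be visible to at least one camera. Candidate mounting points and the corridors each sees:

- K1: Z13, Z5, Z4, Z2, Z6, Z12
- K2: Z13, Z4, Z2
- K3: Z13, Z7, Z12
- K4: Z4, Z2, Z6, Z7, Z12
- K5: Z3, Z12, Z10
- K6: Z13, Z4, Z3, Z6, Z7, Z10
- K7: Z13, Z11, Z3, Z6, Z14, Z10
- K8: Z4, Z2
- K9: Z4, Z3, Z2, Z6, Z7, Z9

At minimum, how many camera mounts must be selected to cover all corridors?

K1, K7, K9 together cover {Z13, Z5, Z4, Z11, Z3, Z2, Z6, Z7, Z14, Z9, Z12, Z10} — every corridor.
No 2 of the 9 camera mounts cover everything (all 36 pairs fall short), so 3 is minimum.

3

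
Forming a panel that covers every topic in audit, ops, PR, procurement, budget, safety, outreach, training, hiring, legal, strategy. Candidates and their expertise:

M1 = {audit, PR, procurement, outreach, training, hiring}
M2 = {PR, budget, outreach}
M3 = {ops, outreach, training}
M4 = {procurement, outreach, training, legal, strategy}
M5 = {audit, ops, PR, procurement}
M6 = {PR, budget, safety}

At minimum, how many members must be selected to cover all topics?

4

M1, M3, M4, M6 together cover {audit, ops, PR, procurement, budget, safety, outreach, training, hiring, legal, strategy} — every topic.
No 3 of the 6 members cover everything (all 20 triples fall short), so 4 is minimum.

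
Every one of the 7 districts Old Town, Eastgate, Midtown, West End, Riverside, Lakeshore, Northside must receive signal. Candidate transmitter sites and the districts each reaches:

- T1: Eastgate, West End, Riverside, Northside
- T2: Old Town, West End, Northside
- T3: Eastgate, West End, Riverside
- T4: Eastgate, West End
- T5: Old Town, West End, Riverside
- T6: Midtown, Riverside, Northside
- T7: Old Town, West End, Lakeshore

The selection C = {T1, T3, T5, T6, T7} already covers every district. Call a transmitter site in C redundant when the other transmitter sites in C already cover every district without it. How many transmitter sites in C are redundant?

Drop T1: the rest still cover every district — redundant.
Drop T3: the rest still cover every district — redundant.
Drop T5: the rest still cover every district — redundant.
Drop T6: Midtown uncovered — not redundant.
Drop T7: Lakeshore uncovered — not redundant.
3 redundant: T1, T3, T5.

3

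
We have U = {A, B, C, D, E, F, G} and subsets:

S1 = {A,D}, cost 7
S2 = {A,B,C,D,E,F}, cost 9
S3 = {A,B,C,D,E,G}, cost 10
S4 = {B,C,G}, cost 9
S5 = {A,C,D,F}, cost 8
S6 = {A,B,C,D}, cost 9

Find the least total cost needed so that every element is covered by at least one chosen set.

S2, S4 cover every element at cost 9 + 9 = 18.
Any cover uses at least 2 sets; among all covering selections none totals below 18.

18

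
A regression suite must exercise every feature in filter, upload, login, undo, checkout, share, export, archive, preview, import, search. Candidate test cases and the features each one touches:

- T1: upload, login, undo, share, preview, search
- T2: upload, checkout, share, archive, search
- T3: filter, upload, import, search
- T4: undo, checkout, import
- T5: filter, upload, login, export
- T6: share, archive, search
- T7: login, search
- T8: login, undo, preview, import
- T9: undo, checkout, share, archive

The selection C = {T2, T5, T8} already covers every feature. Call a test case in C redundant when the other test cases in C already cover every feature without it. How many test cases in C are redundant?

Drop T2: checkout, share, archive, search uncovered — not redundant.
Drop T5: filter, export uncovered — not redundant.
Drop T8: undo, preview, import uncovered — not redundant.
None of the test cases in C is redundant.

0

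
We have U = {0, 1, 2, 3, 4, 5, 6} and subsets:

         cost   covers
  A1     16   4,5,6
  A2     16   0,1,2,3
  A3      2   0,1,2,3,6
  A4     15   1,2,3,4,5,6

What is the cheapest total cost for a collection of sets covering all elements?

17

A3, A4 cover every element at cost 2 + 15 = 17.
Any cover uses at least 2 sets; among all covering selections none totals below 17.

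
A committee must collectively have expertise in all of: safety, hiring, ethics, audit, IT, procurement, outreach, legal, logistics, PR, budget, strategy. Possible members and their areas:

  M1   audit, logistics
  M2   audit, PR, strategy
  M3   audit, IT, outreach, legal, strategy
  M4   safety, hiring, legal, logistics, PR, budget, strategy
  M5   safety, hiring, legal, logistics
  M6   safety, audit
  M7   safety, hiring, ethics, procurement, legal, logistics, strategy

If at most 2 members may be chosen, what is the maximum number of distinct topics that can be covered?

10

Choosing M3, M4 covers {safety, hiring, audit, IT, outreach, legal, logistics, PR, budget, strategy} — 10 topics.
No choice of 2 members does better; here ethics, procurement are left uncovered.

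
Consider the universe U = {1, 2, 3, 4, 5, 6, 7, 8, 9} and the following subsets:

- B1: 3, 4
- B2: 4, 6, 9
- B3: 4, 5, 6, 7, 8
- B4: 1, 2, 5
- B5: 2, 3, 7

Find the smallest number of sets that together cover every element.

4

B1, B2, B3, B4 together cover {1, 2, 3, 4, 5, 6, 7, 8, 9} — every element.
No 3 of the 5 sets cover everything (all 10 triples fall short), so 4 is minimum.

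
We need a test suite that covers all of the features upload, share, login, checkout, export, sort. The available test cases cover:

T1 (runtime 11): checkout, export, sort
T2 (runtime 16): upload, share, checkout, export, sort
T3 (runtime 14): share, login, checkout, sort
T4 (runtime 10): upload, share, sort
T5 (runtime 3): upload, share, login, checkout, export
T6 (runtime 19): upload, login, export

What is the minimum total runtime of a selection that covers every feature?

T4, T5 cover every feature at runtime 10 + 3 = 13.
Any cover uses at least 2 test cases; among all covering selections none totals below 13.

13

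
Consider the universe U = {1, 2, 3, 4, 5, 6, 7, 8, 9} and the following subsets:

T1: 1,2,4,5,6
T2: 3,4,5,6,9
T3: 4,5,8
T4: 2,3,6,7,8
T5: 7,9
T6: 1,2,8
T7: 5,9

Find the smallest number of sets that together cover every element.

3

T1, T2, T4 together cover {1, 2, 3, 4, 5, 6, 7, 8, 9} — every element.
No 2 of the 7 sets cover everything (all 21 pairs fall short), so 3 is minimum.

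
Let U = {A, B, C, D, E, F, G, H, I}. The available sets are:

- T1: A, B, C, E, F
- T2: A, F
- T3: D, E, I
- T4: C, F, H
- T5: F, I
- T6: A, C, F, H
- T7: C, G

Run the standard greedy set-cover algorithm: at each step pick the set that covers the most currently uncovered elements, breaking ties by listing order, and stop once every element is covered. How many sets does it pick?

Pick 1: T1 covers 5 new elements (A, B, C, E, F).
Pick 2: T3 covers 2 new elements (D, I).
Pick 3: T4 covers 1 new elements (H).
Pick 4: T7 covers 1 new elements (G).
Greedy uses 4 sets.

4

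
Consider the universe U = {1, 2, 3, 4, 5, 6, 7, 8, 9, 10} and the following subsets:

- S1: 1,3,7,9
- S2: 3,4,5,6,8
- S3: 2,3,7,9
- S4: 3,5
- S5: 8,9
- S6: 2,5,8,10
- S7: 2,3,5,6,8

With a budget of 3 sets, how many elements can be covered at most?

Choosing S1, S2, S6 covers {1, 2, 3, 4, 5, 6, 7, 8, 9, 10} — 10 elements.
That is all 10 elements.

10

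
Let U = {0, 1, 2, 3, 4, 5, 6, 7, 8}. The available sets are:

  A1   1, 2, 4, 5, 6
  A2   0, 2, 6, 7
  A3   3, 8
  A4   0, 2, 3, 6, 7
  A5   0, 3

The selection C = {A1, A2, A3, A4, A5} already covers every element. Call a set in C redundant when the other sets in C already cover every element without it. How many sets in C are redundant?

Drop A1: 1, 4, 5 uncovered — not redundant.
Drop A2: the rest still cover every element — redundant.
Drop A3: 8 uncovered — not redundant.
Drop A4: the rest still cover every element — redundant.
Drop A5: the rest still cover every element — redundant.
3 redundant: A2, A4, A5.

3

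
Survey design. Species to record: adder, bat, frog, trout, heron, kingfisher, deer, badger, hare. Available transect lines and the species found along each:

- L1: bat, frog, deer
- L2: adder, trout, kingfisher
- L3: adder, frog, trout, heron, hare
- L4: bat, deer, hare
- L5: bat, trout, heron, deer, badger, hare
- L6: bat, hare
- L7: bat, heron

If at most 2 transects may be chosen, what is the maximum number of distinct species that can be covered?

Choosing L2, L5 covers {adder, bat, trout, heron, kingfisher, deer, badger, hare} — 8 species.
No choice of 2 transects does better; here frog is left uncovered.

8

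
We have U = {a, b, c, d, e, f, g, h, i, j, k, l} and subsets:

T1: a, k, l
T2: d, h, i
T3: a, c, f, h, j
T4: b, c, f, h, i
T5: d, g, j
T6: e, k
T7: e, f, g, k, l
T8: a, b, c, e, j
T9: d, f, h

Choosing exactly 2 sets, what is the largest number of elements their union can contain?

9

Choosing T3, T7 covers {a, c, e, f, g, h, j, k, l} — 9 elements.
No choice of 2 sets does better; here b, d, i are left uncovered.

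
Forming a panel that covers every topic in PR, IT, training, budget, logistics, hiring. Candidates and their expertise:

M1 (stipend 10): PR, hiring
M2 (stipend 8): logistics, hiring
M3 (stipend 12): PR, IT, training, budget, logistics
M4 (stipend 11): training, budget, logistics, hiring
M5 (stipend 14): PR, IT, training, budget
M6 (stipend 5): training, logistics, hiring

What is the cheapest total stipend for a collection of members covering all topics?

M3, M6 cover every topic at stipend 12 + 5 = 17.
Any cover uses at least 2 members; among all covering selections none totals below 17.

17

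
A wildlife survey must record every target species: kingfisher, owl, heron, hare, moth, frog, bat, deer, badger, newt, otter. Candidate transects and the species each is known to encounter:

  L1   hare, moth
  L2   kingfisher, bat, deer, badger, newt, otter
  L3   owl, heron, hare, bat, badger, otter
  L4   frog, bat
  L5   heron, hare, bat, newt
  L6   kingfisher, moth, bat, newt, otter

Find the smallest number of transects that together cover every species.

L1, L2, L3, L4 together cover {kingfisher, owl, heron, hare, moth, frog, bat, deer, badger, newt, otter} — every species.
No 3 of the 6 transects cover everything (all 20 triples fall short), so 4 is minimum.

4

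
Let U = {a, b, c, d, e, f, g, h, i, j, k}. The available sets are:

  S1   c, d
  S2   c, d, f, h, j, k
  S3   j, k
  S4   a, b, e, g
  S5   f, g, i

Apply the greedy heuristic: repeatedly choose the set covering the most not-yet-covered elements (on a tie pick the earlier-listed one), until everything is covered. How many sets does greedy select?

3

Pick 1: S2 covers 6 new elements (c, d, f, h, j, k).
Pick 2: S4 covers 4 new elements (a, b, e, g).
Pick 3: S5 covers 1 new elements (i).
Greedy uses 3 sets.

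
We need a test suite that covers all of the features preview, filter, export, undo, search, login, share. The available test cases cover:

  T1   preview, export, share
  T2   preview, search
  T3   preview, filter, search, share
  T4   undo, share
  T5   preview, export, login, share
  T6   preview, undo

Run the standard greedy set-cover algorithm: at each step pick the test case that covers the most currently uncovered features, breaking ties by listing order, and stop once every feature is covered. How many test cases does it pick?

3

Pick 1: T3 covers 4 new features (preview, filter, search, share).
Pick 2: T5 covers 2 new features (export, login).
Pick 3: T4 covers 1 new features (undo).
Greedy uses 3 test cases.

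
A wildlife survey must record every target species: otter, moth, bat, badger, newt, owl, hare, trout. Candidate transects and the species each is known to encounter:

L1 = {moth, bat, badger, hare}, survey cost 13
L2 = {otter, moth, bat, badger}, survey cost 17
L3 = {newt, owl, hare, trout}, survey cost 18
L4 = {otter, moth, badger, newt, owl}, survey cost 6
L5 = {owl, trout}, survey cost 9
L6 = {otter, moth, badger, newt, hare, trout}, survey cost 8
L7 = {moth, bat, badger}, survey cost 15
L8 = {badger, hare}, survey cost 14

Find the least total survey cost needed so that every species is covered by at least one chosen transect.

27

L1, L4, L6 cover every species at survey cost 13 + 6 + 8 = 27.
Any cover uses at least 2 transects; among all covering selections none totals below 27.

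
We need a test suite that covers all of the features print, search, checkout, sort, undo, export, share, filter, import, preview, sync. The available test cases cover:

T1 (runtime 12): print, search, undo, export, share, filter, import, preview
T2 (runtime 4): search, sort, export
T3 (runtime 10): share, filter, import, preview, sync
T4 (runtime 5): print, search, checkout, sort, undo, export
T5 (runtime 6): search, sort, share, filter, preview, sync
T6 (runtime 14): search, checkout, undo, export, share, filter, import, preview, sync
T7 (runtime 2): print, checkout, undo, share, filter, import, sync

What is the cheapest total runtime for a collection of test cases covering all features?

T2, T5, T7 cover every feature at runtime 4 + 6 + 2 = 12.
Any cover uses at least 2 test cases; among all covering selections none totals below 12.

12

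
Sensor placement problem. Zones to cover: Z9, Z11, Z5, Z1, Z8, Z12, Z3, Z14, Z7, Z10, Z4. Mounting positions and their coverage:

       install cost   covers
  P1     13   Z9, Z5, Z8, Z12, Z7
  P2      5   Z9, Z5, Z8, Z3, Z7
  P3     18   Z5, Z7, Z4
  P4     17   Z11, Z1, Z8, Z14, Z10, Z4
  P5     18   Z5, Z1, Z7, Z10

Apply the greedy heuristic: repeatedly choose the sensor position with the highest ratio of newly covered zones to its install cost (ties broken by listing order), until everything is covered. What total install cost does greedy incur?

35

Pick 1: P2 adds 5 new (Z9, Z5, Z8, Z3, Z7) at install cost 5 (ratio 5/5).
Pick 2: P4 adds 5 new (Z11, Z1, Z14, Z10, Z4) at install cost 17 (ratio 5/17).
Pick 3: P1 adds 1 new (Z12) at install cost 13 (ratio 1/13).
Greedy total install cost: 5 + 17 + 13 = 35.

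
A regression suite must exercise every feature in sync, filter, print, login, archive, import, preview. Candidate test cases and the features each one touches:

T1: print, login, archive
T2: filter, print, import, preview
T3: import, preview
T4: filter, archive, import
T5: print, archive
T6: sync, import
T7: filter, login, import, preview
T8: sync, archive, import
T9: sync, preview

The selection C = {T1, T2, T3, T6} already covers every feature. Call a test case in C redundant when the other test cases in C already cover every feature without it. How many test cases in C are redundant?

1

Drop T1: login, archive uncovered — not redundant.
Drop T2: filter uncovered — not redundant.
Drop T3: the rest still cover every feature — redundant.
Drop T6: sync uncovered — not redundant.
1 redundant: T3.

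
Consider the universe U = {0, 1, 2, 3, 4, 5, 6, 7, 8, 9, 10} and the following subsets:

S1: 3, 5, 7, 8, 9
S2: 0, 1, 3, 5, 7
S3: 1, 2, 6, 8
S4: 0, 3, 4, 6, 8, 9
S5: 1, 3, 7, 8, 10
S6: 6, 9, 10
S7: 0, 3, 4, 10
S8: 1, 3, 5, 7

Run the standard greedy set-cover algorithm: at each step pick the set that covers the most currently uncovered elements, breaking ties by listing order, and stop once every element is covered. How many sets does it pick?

4

Pick 1: S4 covers 6 new elements (0, 3, 4, 6, 8, 9).
Pick 2: S2 covers 3 new elements (1, 5, 7).
Pick 3: S3 covers 1 new elements (2).
Pick 4: S5 covers 1 new elements (10).
Greedy uses 4 sets. (The true minimum is 3.)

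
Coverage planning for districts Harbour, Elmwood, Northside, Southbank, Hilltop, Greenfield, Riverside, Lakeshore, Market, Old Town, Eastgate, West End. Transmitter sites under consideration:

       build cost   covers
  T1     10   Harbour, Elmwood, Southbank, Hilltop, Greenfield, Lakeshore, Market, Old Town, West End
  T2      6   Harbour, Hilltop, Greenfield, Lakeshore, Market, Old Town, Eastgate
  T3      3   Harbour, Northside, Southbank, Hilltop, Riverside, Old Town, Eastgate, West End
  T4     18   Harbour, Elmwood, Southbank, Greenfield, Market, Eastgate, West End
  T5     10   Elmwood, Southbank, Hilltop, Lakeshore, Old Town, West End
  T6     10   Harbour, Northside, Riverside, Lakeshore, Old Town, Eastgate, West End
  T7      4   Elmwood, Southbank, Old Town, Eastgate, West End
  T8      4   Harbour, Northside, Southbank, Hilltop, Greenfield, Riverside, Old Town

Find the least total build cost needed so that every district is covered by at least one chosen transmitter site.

T1, T3 cover every district at build cost 10 + 3 = 13.
Any cover uses at least 2 transmitter sites; among all covering selections none totals below 13.

13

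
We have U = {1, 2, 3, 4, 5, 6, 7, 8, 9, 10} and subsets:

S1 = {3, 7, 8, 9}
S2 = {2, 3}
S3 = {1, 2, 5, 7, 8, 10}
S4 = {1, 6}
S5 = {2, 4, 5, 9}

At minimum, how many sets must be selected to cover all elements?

4

S1, S3, S4, S5 together cover {1, 2, 3, 4, 5, 6, 7, 8, 9, 10} — every element.
No 3 of the 5 sets cover everything (all 10 triples fall short), so 4 is minimum.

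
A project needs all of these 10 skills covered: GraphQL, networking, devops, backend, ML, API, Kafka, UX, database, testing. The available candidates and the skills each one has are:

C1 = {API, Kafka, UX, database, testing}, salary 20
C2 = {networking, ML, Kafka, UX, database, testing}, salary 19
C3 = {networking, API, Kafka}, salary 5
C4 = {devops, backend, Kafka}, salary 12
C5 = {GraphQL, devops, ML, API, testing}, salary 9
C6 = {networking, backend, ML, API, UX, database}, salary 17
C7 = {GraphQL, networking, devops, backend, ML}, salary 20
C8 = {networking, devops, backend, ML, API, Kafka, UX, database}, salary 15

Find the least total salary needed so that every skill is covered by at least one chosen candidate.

24

C5, C8 cover every skill at salary 9 + 15 = 24.
Any cover uses at least 2 candidates; among all covering selections none totals below 24.
Greedy by coverage-per-salary would pick C3, C5, C8 for 29 — worse than the optimum 24.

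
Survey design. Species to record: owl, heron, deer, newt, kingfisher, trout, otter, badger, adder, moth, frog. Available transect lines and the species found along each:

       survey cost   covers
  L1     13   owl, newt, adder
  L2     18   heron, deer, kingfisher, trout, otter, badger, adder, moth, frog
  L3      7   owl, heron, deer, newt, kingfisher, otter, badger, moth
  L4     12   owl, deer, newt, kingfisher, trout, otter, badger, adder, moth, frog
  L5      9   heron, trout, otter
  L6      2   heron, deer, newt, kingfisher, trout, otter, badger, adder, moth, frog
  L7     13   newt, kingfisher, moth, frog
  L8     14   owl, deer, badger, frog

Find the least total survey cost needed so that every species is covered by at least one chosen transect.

9

L3, L6 cover every species at survey cost 7 + 2 = 9.
Any cover uses at least 2 transects; among all covering selections none totals below 9.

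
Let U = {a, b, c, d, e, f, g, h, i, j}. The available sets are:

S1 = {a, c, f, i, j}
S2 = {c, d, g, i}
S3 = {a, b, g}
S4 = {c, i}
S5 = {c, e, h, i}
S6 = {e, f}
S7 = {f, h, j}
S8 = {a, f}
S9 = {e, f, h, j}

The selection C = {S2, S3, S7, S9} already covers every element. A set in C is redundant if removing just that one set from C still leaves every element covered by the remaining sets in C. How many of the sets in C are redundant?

Drop S2: c, d, i uncovered — not redundant.
Drop S3: a, b uncovered — not redundant.
Drop S7: the rest still cover every element — redundant.
Drop S9: e uncovered — not redundant.
1 redundant: S7.

1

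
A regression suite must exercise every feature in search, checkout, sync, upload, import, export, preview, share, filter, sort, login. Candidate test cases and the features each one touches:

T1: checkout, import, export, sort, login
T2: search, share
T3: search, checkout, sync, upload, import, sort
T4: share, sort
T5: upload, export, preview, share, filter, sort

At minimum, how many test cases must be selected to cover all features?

3

T1, T3, T5 together cover {search, checkout, sync, upload, import, export, preview, share, filter, sort, login} — every feature.
No 2 of the 5 test cases cover everything (all 10 pairs fall short), so 3 is minimum.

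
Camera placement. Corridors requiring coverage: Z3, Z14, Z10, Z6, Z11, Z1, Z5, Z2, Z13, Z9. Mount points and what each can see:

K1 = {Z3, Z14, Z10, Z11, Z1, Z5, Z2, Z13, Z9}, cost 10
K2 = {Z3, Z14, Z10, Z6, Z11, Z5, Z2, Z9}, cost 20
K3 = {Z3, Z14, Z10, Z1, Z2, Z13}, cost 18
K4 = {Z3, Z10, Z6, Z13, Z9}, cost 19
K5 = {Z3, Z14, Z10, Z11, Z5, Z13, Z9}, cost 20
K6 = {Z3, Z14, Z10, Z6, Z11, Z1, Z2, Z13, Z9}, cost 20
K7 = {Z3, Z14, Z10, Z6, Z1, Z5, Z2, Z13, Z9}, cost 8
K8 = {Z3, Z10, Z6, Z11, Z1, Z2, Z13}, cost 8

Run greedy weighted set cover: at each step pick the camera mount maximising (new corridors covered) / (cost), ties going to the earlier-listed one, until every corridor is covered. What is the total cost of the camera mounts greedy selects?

16

Pick 1: K7 adds 9 new (Z3, Z14, Z10, Z6, Z1, Z5, Z2, Z13, Z9) at cost 8 (ratio 9/8).
Pick 2: K8 adds 1 new (Z11) at cost 8 (ratio 1/8).
Greedy total cost: 8 + 8 = 16.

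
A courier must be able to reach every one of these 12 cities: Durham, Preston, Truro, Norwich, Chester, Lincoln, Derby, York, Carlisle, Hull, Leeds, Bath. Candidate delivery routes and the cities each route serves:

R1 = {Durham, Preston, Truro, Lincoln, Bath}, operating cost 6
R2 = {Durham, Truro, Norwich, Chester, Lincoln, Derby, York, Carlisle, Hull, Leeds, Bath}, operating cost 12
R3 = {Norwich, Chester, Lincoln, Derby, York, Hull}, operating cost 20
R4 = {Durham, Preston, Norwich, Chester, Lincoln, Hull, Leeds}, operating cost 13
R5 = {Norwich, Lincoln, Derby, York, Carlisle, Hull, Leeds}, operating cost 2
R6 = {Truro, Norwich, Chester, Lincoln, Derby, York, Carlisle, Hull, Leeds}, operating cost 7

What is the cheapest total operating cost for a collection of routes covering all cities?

13

R1, R6 cover every city at operating cost 6 + 7 = 13.
Any cover uses at least 2 routes; among all covering selections none totals below 13.
Greedy by coverage-per-operating cost would pick R5, R1, R6 for 15 — worse than the optimum 13.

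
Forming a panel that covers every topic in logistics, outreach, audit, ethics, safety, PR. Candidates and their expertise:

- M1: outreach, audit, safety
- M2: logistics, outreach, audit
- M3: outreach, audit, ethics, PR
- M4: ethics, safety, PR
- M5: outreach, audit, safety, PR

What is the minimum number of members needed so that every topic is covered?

M2, M4 together cover {logistics, outreach, audit, ethics, safety, PR} — every topic.
No single member contains all 6 topics, so 2 is optimal.
Greedy (largest uncovered first) would take M3, M1, M2 — 3 members — but 2 suffice.

2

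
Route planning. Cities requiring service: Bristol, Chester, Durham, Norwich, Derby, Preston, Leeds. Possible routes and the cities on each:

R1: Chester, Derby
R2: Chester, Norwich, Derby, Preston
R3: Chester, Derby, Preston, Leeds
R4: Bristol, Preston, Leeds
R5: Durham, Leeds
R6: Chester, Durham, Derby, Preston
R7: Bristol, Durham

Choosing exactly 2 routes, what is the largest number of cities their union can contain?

6

Choosing R2, R4 covers {Bristol, Chester, Norwich, Derby, Preston, Leeds} — 6 cities.
No choice of 2 routes does better; here Durham is left uncovered.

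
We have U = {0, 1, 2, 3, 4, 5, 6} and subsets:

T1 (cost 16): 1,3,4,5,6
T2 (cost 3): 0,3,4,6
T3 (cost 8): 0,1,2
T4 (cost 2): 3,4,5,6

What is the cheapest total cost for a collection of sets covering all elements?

10

T3, T4 cover every element at cost 8 + 2 = 10.
Any cover uses at least 2 sets; among all covering selections none totals below 10.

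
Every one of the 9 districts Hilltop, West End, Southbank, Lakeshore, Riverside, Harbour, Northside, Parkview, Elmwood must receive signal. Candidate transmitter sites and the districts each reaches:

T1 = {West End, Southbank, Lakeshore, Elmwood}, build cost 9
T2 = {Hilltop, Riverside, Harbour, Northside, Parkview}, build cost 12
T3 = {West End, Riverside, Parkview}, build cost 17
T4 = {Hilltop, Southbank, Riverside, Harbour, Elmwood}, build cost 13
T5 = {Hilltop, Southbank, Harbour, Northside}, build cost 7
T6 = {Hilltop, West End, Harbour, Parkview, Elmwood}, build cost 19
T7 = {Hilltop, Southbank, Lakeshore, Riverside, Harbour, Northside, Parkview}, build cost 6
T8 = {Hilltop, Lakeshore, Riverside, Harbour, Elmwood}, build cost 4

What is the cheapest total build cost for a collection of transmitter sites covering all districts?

15

T1, T7 cover every district at build cost 9 + 6 = 15.
Any cover uses at least 2 transmitter sites; among all covering selections none totals below 15.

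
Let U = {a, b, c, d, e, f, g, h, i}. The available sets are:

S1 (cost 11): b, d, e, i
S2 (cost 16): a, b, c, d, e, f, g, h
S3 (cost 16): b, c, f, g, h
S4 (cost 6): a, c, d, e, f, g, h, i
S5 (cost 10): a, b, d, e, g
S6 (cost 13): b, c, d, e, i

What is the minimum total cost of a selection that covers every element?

S4, S5 cover every element at cost 6 + 10 = 16.
Any cover uses at least 2 sets; among all covering selections none totals below 16.

16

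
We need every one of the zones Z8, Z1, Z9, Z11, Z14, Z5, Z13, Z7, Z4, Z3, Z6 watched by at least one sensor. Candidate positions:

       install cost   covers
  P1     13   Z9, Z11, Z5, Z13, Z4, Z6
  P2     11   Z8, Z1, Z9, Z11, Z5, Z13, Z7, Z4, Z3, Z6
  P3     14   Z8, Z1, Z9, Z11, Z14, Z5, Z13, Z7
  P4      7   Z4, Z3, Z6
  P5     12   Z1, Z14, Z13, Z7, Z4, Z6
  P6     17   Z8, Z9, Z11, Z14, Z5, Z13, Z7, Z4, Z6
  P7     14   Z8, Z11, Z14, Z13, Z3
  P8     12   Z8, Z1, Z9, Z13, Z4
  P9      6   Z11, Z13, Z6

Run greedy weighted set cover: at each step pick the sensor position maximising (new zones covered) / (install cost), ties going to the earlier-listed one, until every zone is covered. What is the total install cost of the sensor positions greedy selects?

23

Pick 1: P2 adds 10 new (Z8, Z1, Z9, Z11, Z5, Z13, Z7, Z4, Z3, Z6) at install cost 11 (ratio 10/11).
Pick 2: P5 adds 1 new (Z14) at install cost 12 (ratio 1/12).
Greedy total install cost: 11 + 12 = 23. (The true optimum is 21, so greedy overshoots here.)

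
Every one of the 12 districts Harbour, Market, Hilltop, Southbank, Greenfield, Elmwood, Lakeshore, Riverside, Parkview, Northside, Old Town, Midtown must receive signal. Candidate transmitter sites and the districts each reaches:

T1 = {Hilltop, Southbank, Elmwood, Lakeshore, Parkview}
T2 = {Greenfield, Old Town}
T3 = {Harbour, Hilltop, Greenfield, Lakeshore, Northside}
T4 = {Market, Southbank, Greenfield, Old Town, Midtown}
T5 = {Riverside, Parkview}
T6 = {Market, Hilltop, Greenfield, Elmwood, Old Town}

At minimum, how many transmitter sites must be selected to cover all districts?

T1, T3, T4, T5 together cover {Harbour, Market, Hilltop, Southbank, Greenfield, Elmwood, Lakeshore, Riverside, Parkview, Northside, Old Town, Midtown} — every district.
No 3 of the 6 transmitter sites cover everything (all 20 triples fall short), so 4 is minimum.

4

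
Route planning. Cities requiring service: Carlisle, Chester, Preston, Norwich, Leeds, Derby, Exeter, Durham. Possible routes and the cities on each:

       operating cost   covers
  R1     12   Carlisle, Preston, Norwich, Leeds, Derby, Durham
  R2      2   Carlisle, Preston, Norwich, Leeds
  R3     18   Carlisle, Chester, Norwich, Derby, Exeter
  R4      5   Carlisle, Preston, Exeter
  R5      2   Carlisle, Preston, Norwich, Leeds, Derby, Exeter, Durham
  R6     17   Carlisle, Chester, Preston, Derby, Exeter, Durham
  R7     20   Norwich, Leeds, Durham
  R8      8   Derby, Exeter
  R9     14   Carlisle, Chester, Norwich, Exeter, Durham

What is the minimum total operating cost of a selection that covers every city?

R5, R9 cover every city at operating cost 2 + 14 = 16.
Any cover uses at least 2 routes; among all covering selections none totals below 16.

16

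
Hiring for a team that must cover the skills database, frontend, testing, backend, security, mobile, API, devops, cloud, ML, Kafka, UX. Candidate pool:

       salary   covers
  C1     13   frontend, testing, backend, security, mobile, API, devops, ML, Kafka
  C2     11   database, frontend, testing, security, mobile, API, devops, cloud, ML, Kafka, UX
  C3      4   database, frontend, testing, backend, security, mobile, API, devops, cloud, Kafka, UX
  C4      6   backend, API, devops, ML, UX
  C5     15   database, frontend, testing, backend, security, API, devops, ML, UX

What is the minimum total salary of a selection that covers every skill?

C3, C4 cover every skill at salary 4 + 6 = 10.
Any cover uses at least 2 candidates; among all covering selections none totals below 10.

10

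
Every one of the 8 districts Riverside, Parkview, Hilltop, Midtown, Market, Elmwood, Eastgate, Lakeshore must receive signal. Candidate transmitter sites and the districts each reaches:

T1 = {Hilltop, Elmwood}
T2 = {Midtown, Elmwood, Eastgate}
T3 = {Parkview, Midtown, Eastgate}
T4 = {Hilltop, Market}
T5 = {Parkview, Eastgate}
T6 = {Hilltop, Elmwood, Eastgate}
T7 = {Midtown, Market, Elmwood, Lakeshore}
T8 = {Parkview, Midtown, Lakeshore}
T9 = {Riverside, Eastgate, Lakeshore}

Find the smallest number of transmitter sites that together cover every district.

T1, T3, T4, T9 together cover {Riverside, Parkview, Hilltop, Midtown, Market, Elmwood, Eastgate, Lakeshore} — every district.
No 3 of the 9 transmitter sites cover everything (all 84 triples fall short), so 4 is minimum.

4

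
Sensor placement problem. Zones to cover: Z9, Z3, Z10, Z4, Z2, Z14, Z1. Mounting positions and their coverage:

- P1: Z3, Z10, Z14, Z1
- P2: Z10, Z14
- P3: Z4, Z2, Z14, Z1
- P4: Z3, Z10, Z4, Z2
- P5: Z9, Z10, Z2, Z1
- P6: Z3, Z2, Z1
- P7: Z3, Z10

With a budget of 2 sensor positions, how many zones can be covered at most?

6

Choosing P1, P3 covers {Z3, Z10, Z4, Z2, Z14, Z1} — 6 zones.
No choice of 2 sensor positions does better; here Z9 is left uncovered.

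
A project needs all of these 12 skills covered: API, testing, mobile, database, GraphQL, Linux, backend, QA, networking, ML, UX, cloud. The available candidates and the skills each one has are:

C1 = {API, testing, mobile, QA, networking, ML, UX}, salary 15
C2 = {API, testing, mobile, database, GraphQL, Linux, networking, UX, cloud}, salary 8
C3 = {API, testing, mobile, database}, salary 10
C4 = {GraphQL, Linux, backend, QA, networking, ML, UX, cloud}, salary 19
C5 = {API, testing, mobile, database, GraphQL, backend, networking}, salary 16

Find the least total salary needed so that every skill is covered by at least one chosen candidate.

27

C2, C4 cover every skill at salary 8 + 19 = 27.
Any cover uses at least 2 candidates; among all covering selections none totals below 27.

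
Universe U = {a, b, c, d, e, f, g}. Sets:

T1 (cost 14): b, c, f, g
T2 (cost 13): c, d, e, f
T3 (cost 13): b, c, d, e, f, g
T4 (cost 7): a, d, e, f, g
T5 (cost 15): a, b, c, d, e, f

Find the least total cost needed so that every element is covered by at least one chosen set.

20

T3, T4 cover every element at cost 13 + 7 = 20.
Any cover uses at least 2 sets; among all covering selections none totals below 20.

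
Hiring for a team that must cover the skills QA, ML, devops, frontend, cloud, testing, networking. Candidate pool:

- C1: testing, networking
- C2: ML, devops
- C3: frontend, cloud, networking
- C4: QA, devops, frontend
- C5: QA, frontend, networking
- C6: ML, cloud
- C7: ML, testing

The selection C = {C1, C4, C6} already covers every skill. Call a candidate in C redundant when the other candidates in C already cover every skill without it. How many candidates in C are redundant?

0

Drop C1: testing, networking uncovered — not redundant.
Drop C4: QA, devops, frontend uncovered — not redundant.
Drop C6: ML, cloud uncovered — not redundant.
None of the candidates in C is redundant.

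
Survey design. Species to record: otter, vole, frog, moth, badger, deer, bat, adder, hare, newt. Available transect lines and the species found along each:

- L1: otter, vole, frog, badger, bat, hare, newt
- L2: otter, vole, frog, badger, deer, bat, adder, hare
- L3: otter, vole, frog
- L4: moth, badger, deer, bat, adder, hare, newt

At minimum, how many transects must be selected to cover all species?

L1, L4 together cover {otter, vole, frog, moth, badger, deer, bat, adder, hare, newt} — every species.
No single transect contains all 10 species, so 2 is optimal.

2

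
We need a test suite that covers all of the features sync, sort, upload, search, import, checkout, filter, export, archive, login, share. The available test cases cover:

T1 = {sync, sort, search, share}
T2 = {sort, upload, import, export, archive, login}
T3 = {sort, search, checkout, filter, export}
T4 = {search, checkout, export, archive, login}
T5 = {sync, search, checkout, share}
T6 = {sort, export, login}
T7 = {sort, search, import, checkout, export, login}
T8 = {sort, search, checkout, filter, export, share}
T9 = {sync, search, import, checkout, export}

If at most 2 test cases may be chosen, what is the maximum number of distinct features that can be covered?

10

Choosing T2, T5 covers {sync, sort, upload, search, import, checkout, export, archive, login, share} — 10 features.
No choice of 2 test cases does better; here filter is left uncovered.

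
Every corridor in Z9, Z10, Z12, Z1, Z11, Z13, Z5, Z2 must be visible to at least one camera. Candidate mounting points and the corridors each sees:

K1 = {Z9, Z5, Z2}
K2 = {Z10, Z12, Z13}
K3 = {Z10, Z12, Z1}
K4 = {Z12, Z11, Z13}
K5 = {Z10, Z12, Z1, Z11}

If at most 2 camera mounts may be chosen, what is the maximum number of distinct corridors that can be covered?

7

Choosing K1, K5 covers {Z9, Z10, Z12, Z1, Z11, Z5, Z2} — 7 corridors.
No choice of 2 camera mounts does better; here Z13 is left uncovered.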